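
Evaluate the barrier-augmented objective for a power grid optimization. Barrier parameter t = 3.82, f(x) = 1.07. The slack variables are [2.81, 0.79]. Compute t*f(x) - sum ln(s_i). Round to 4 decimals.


Step 1: Compute log-barrier.
ln values: [1.0332, -0.2357]
phi = -(1.0332 - 0.2357) = -0.7975
Step 2: Compute augmented objective.
t*f(x) = 3.82*1.07 = 4.0874
Total = 4.0874 - 0.7975 = 3.2899


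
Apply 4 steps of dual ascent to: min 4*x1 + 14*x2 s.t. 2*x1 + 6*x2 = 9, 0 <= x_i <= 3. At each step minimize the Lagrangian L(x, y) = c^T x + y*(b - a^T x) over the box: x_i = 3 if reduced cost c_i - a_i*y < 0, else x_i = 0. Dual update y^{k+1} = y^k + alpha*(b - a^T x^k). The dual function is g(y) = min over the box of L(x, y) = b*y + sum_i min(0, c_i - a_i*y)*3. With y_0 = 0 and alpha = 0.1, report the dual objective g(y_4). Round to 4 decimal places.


Dual ascent for LP: min 4*x1 + 14*x2, 2*x1 + 6*x2 = 9, 0 <= x_i <= 3
Step 1: y^k = 0.0, reduced costs: (4.0, 14.0)
  x^k = (0.0, 0.0), subgradient = b - a^T x = 9.0
  y^{k+1} = 0.0 + 0.1*9.0 = 0.9
Step 2: y^k = 0.9, reduced costs: (2.2, 8.6)
  x^k = (0.0, 0.0), subgradient = b - a^T x = 9.0
  y^{k+1} = 0.9 + 0.1*9.0 = 1.8
Step 3: y^k = 1.8, reduced costs: (0.4, 3.2)
  x^k = (0.0, 0.0), subgradient = b - a^T x = 9.0
  y^{k+1} = 1.8 + 0.1*9.0 = 2.7
Step 4: y^k = 2.7, reduced costs: (-1.4, -2.2)
  x^k = (3.0, 3.0), subgradient = b - a^T x = -15.0
  y^{k+1} = 2.7 + 0.1*-15.0 = 1.2
Dual objective at y_4 = 1.2: reduced costs (1.6, 6.8), box minimizer x = (0.0, 0.0)
g(y_4) = b*y + (c1 - a1*y)*x1 + (c2 - a2*y)*x2 = 9*1.2 + 1.6*0.0 + 6.8*0.0 = 10.8 + 0.0 + 0.0 = 10.8


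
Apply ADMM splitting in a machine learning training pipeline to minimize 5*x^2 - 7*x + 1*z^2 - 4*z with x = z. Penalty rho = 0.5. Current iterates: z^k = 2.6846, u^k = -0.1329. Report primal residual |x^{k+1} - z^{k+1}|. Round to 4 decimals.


ADMM iteration with rho = 0.5, z^k = 2.6846, u^k = -0.1329
Step 1: x-update.
Minimize 5*x^2 - 7*x + (0.5/2)*(x - 2.6846 - 0.1329)^2
FOC: (2*5 + 0.5)*x = 7 + 0.5*(2.6846 + 0.1329)
x^{k+1} = 0.8008
Step 2: z-update.
Minimize 1*z^2 - 4*z + (0.5/2)*(0.8008 - z - 0.1329)^2
FOC: (2*1 + 0.5)*z = 4 + 0.5*(0.8008 - 0.1329)
z^{k+1} = 1.7336
Step 3: u-update.
u^{k+1} = -0.1329 + 0.8008 - 1.7336 = -1.0657
Step 4: Primal residual = |0.8008 - 1.7336| = 0.9328


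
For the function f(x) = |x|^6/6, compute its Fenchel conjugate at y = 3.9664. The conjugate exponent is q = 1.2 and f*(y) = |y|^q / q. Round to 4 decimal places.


The conjugate exponent q satisfies 1/p + 1/q = 1.
p = 6, so q = 6/(6 - 1) = 1.2
|y|^q = 3.9664^1.2 = 5.2249
f*(3.9664) = 5.2249 / 1.2 = 4.3541


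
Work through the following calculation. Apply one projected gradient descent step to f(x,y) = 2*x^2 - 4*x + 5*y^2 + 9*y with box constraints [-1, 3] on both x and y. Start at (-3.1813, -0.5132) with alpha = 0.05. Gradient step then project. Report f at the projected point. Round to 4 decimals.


Step 1: Compute gradient at (-3.1813, -0.5132).
grad_x = 2*2*-3.1813 - 4 = -16.7252
grad_y = 2*5*-0.5132 + 9 = 3.868
Step 2: Gradient step.
x_raw = -3.1813 - 0.05*-16.7252 = -2.345
y_raw = -0.5132 - 0.05*3.868 = -0.7066
Step 3: Project onto [-1, 3].
x_proj = clip(-2.345) = -1.0
y_proj = clip(-0.7066) = -0.7066
Step 4: Evaluate f.
f(-1.0, -0.7066) = 2.137


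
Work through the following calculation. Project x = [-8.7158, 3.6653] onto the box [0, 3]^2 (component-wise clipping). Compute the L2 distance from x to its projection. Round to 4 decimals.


Project each component onto [0, 3].
clip(-8.7158) = 0.0, clip(3.6653) = 3.0
Projection = [0.0, 3.0]
Squared diffs: [75.9652, 0.4426]
Distance = sqrt(76.4078) = 8.7412


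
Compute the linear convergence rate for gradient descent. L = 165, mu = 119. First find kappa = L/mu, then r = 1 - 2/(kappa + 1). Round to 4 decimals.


Step 1: Compute the condition number.
kappa = L/mu = 165/119 = 1.3866
Step 2: Compute the convergence rate.
r = 1 - 2/(kappa + 1) = 1 - 2*mu/(L + mu) = (L - mu)/(L + mu) = 46/284 = 0.162


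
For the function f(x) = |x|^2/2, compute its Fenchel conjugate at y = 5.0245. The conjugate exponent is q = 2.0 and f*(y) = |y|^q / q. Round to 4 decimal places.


The conjugate exponent q satisfies 1/p + 1/q = 1.
p = 2, so q = 2/(2 - 1) = 2.0
|y|^q = 5.0245^2.0 = 25.2456
f*(5.0245) = 25.2456 / 2.0 = 12.6228


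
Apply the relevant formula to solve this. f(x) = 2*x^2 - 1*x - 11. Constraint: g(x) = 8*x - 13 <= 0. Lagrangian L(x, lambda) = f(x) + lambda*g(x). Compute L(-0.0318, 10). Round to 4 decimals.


Step 1: Evaluate f(x).
f(-0.0318) = 2*(-0.0318)^2 - 1*(-0.0318) - 11 = -10.9662
Step 2: Evaluate g(x).
g(-0.0318) = 8*-0.0318 - 13 = -13.2544
Step 3: Compute Lagrangian.
L = -10.9662 + 10*-13.2544 = -143.5102


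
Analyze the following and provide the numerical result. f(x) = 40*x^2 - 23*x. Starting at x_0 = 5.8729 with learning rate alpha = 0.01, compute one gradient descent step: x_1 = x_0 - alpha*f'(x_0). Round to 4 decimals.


We compute the gradient at x_0 and apply the update.
f'(x) = 80*x - 23
f'(5.8729) = 80*5.8729 - 23 = 446.832
x_1 = 5.8729 - 0.01*446.832 = 1.4046


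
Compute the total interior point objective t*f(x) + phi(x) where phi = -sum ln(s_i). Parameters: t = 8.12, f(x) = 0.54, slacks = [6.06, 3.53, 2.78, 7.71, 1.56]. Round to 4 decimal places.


Step 1: Compute log-barrier.
ln values: [1.8017, 1.2613, 1.0225, 2.0425, 0.4447]
phi = -(1.8017 + 1.2613 + 1.0225 + 2.0425 + 0.4447) = -6.5727
Step 2: Compute augmented objective.
t*f(x) = 8.12*0.54 = 4.3848
Total = 4.3848 - 6.5727 = -2.1879


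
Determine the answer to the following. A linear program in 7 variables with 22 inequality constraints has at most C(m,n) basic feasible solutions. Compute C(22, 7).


Each vertex corresponds to some choice of n active constraints out of m, so the number of vertices is at most C(m, n) = m! / (n!(m-n)!).
m = 22, n = 7
Numerator: 22 * 21 * 20 * 19 * 18 * 17 * 16
Denominator: 7! = 5040
C(22, 7) = 170544


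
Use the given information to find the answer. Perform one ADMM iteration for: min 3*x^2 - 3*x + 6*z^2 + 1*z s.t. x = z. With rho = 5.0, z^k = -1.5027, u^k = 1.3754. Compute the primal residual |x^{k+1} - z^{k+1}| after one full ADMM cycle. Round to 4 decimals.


ADMM iteration with rho = 5.0, z^k = -1.5027, u^k = 1.3754
Step 1: x-update.
Minimize 3*x^2 - 3*x + (5.0/2)*(x + 1.5027 + 1.3754)^2
FOC: (2*3 + 5.0)*x = 3 + 5.0*(-1.5027 - 1.3754)
x^{k+1} = -1.0355
Step 2: z-update.
Minimize 6*z^2 + 1*z + (5.0/2)*(-1.0355 - z + 1.3754)^2
FOC: (2*6 + 5.0)*z = -1 + 5.0*(-1.0355 + 1.3754)
z^{k+1} = 0.0411
Step 3: u-update.
u^{k+1} = 1.3754 - 1.0355 - 0.0411 = 0.2988
Step 4: Primal residual = |-1.0355 - 0.0411| = 1.0766


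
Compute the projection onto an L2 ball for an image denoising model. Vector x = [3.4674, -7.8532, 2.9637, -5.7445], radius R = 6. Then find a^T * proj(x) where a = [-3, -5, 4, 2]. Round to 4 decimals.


Step 1: Compute ||x|| (intermediates to 6 decimals).
||x|| = sqrt(3.4674^2 + (-7.8532)^2 + 2.9637^2 + (-5.7445)^2) = 10.746088
Step 2: Project.
Since ||x|| > R, scale = R/||x|| = 6/10.746088 = 0.558343, proj(x) = scale * x
proj(x) = [1.935999, -4.384779, 1.654761, -3.207401]
Step 3: Dot product.
a^T * proj(x) = -3*1.935999 - 5*(-4.384779) + 4*1.654761 + 2*(-3.207401) = 16.3201


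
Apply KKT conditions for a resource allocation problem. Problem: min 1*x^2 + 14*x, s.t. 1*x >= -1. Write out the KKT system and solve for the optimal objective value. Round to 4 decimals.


Step 1: Try lambda = 0 (constraint inactive).
x_unc = -14/(2*1) = -7.0
Check: 1*-7.0 = -7.0 < -1 -- violated!
Step 2: Constraint must be active: 1*x = -1
x* = -1/1 = -1.0
lambda = (2*1*(-1.0) + 14)/1 = 12.0
Step 3: Compute optimal value.
f(x*) = 1*(-1.0)^2 + 14*(-1.0) = -13.0


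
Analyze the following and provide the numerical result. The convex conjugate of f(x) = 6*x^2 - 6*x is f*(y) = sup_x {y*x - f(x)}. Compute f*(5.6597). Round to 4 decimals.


f*(y) = sup_x {y*x - a*x^2 - b*x} = sup_x {(y-b)*x - a*x^2}
FOC: (y - b) - 2a*x = 0 => x* = (y - b)/(2a)
x* = (5.6597 + 6)/(2*6) = 0.9716
f*(5.6597) = (y-b)^2/(4a) = (5.6597 + 6)^2/(4*6)
= 135.9486/24 = 5.6645


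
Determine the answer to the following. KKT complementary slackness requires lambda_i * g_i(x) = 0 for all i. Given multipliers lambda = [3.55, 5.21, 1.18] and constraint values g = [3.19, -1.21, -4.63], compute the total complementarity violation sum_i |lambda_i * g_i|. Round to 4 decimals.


KKT complementary slackness check:
lambda_1 * g_1 = 3.55 * 3.19 = 11.3245
lambda_2 * g_2 = 5.21 * -1.21 = -6.3041
lambda_3 * g_3 = 1.18 * -4.63 = -5.4634
Total violation = 11.3245 + 6.3041 + 5.4634 = 23.092


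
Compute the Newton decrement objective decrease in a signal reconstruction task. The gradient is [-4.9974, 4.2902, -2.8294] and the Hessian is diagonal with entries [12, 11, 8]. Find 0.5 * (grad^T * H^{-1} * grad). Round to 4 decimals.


Step 1: H is diagonal, so H^(-1) * g = [-0.4165, 0.39, -0.3537].
Step 2: g^T H^(-1) g = sum_i g_i^2 / H_ii
  = (-4.9974)^2/12 + (4.2902)^2/11 + (-2.8294)^2/8
  = 2.0812 + 1.6733 + 1.0007 = 4.7551
Step 3: Objective decrease = 0.5 * g^T H^(-1) g = 2.3776


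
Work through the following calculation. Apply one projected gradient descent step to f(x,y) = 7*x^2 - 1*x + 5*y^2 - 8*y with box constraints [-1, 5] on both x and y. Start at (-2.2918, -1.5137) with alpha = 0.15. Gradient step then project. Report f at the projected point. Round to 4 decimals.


Step 1: Compute gradient at (-2.2918, -1.5137).
grad_x = 2*7*-2.2918 - 1 = -33.0852
grad_y = 2*5*-1.5137 - 8 = -23.137
Step 2: Gradient step.
x_raw = -2.2918 - 0.15*-33.0852 = 2.671
y_raw = -1.5137 - 0.15*-23.137 = 1.9569
Step 3: Project onto [-1, 5].
x_proj = clip(2.671) = 2.671
y_proj = clip(1.9569) = 1.9569
Step 4: Evaluate f.
f(2.671, 1.9569) = 50.7595


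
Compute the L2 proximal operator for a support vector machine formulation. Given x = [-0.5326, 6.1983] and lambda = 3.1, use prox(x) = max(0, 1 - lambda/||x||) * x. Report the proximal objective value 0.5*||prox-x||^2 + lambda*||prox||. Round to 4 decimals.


Step 1: Compute ||x||.
||x|| = 6.2211
Step 2: Compute scaling factor.
scale = max(0, 1 - 3.1/6.2211) = 0.5017
Step 3: prox(x) = [-0.2672, 3.1097]
||prox(x)|| = 3.1211
Step 4: Proximal objective.
0.5*||prox-x||^2 = 4.805
lambda*||prox|| = 9.6754
Total = 14.4805


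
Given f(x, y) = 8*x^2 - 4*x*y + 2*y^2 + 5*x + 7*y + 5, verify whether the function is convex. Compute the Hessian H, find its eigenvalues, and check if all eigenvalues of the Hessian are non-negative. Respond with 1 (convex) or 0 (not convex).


The Hessian of f(x,y) = 8*x^2 - 4*x*y + 2*y^2 + 5*x + 7*y + 5 is:
H = [[16, -4], [-4, 4]]
Trace = 16 + 4 = 20
Determinant = 16*4 - (-4)^2 = 48
Discriminant = (20)^2 - 4*48 = 208.0
Eigenvalues: lambda_1 = 2.7889, lambda_2 = 17.2111
The function is convex.

1


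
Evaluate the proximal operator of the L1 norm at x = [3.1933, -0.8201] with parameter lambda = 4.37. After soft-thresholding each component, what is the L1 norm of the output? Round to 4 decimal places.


Soft-thresholding with lambda = 4.37:
prox(3.1933) = sign(3.1933)*max(|3.1933| - 4.37, 0) = 0.0
prox(-0.8201) = sign(-0.8201)*max(|-0.8201| - 4.37, 0) = 0.0
prox(x) = [0.0, 0.0]
||prox(x)||_1 = 0.0 + 0.0 = 0.0


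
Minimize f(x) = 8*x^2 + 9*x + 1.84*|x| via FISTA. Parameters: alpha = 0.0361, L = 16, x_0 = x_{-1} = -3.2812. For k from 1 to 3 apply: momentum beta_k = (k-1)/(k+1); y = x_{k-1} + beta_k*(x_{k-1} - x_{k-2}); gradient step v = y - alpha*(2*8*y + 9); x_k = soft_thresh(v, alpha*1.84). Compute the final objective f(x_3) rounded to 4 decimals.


FISTA on f(x) = 8*x^2 + 9*x + 1.84*|x|
L = 16, alpha = 0.0361
Iteration 1: beta = 0.0, y = -3.2812 + 0.0*(-3.2812 + 3.2812) = -3.2812
  grad(y) = -43.4992, v = y - alpha*grad = -1.7109
  prox(v) = soft_thresh(-1.7109, 0.0664) = -1.6445
Iteration 2: beta = 0.3333, y = -1.6445 + 0.3333*(-1.6445 + 3.2812) = -1.0989
  grad(y) = -8.582, v = y - alpha*grad = -0.7891
  prox(v) = soft_thresh(-0.7891, 0.0664) = -0.7226
Iteration 3: beta = 0.5, y = -0.7226 + 0.5*(-0.7226 + 1.6445) = -0.2617
  grad(y) = 4.8123, v = y - alpha*grad = -0.4355
  prox(v) = soft_thresh(-0.4355, 0.0664) = -0.369
f(x_3) = 8*(-0.369)^2 + 9*(-0.369) + 1.84*|-0.369| = -1.5528


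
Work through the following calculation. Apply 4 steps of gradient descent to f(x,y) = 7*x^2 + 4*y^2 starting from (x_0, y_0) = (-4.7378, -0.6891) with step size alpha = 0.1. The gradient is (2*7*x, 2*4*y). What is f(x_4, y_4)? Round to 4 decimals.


Gradient descent on f(x,y) = 7*x^2 + 4*y^2.
Starting point: (-4.7378, -0.6891), alpha = 0.1
Step 1: grad_x = 2*7*-4.7378 = -66.3292, grad_y = 2*4*-0.6891 = -5.5128
  x_1 = -4.7378 - 0.1*-66.3292 = 1.8951
  y_1 = -0.6891 - 0.1*-5.5128 = -0.1378
Step 2: grad_x = 2*7*1.8951 = 26.5317, grad_y = 2*4*-0.1378 = -1.1026
  x_2 = 1.8951 - 0.1*26.5317 = -0.758
  y_2 = -0.1378 - 0.1*-1.1026 = -0.0276
Step 3: grad_x = 2*7*-0.758 = -10.6127, grad_y = 2*4*-0.0276 = -0.2205
  x_3 = -0.758 - 0.1*-10.6127 = 0.3032
  y_3 = -0.0276 - 0.1*-0.2205 = -0.0055
Step 4: grad_x = 2*7*0.3032 = 4.2451, grad_y = 2*4*-0.0055 = -0.0441
  x_4 = 0.3032 - 0.1*4.2451 = -0.1213
  y_4 = -0.0055 - 0.1*-0.0441 = -0.0011
f(-0.1213, -0.0011) = 7*(-0.1213)^2 + 4*(-0.0011)^2 = 0.103


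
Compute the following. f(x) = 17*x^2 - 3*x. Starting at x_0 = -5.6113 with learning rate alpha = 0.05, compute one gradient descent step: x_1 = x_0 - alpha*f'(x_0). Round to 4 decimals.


We compute the gradient at x_0 and apply the update.
f'(x) = 34*x - 3
f'(-5.6113) = 34*-5.6113 - 3 = -193.7842
x_1 = -5.6113 - 0.05*-193.7842 = 4.0779


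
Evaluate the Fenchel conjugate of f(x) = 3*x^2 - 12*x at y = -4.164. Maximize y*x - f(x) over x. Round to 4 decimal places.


f*(y) = sup_x {y*x - a*x^2 - b*x} = sup_x {(y-b)*x - a*x^2}
FOC: (y - b) - 2a*x = 0 => x* = (y - b)/(2a)
x* = (-4.164 + 12)/(2*3) = 1.306
f*(-4.164) = (y-b)^2/(4a) = (-4.164 + 12)^2/(4*3)
= 61.4029/12 = 5.1169


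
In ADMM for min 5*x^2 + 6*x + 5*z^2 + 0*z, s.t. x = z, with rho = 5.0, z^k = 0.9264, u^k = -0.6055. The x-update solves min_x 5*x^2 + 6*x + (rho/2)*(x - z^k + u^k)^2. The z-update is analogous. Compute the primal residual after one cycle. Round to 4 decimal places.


ADMM iteration with rho = 5.0, z^k = 0.9264, u^k = -0.6055
Step 1: x-update.
Minimize 5*x^2 + 6*x + (5.0/2)*(x - 0.9264 - 0.6055)^2
FOC: (2*5 + 5.0)*x = -6 + 5.0*(0.9264 + 0.6055)
x^{k+1} = 0.1106
Step 2: z-update.
Minimize 5*z^2 + 0*z + (5.0/2)*(0.1106 - z - 0.6055)^2
FOC: (2*5 + 5.0)*z = 0 + 5.0*(0.1106 - 0.6055)
z^{k+1} = -0.165
Step 3: u-update.
u^{k+1} = -0.6055 + 0.1106 + 0.165 = -0.3299
Step 4: Primal residual = |0.1106 + 0.165| = 0.2756


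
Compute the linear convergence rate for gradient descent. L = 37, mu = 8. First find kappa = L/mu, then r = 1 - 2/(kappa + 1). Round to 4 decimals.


Step 1: Compute the condition number.
kappa = L/mu = 37/8 = 4.625
Step 2: Compute the convergence rate.
r = 1 - 2/(kappa + 1) = 1 - 2*mu/(L + mu) = (L - mu)/(L + mu) = 29/45 = 0.6444


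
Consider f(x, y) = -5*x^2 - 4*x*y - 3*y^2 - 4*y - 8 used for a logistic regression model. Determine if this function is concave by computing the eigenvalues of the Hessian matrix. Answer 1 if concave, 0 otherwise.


The Hessian of f(x,y) = -5*x^2 - 4*x*y - 3*y^2 - 4*y - 8 is:
H = [[-10, -4], [-4, -6]]
Trace = -10 - 6 = -16
Determinant = -10*-6 - (-4)^2 = 44
Discriminant = (-16)^2 - 4*44 = 80.0
Eigenvalues: lambda_1 = -12.4721, lambda_2 = -3.5279
The function is concave.

1


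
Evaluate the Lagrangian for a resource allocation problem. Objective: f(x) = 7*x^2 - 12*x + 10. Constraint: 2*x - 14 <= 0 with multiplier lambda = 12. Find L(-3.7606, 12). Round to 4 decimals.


Step 1: Evaluate f(x).
f(-3.7606) = 7*(-3.7606)^2 - 12*(-3.7606) + 10 = 154.122
Step 2: Evaluate g(x).
g(-3.7606) = 2*-3.7606 - 14 = -21.5212
Step 3: Compute Lagrangian.
L = 154.122 + 12*-21.5212 = -104.1324


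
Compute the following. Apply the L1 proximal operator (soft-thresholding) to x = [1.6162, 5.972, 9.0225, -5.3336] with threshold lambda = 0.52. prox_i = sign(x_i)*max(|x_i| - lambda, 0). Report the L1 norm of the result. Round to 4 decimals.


Soft-thresholding with lambda = 0.52:
prox(1.6162) = sign(1.6162)*max(|1.6162| - 0.52, 0) = 1.0962
prox(5.972) = sign(5.972)*max(|5.972| - 0.52, 0) = 5.452
prox(9.0225) = sign(9.0225)*max(|9.0225| - 0.52, 0) = 8.5025
prox(-5.3336) = sign(-5.3336)*max(|-5.3336| - 0.52, 0) = -4.8136
prox(x) = [1.0962, 5.452, 8.5025, -4.8136]
||prox(x)||_1 = 1.0962 + 5.452 + 8.5025 + 4.8136 = 19.8643


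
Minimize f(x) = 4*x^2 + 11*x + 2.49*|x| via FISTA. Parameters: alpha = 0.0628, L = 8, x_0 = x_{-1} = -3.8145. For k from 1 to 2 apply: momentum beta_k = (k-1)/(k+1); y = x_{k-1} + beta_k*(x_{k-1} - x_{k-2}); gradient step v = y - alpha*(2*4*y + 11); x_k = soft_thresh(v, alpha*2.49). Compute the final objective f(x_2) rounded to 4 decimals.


FISTA on f(x) = 4*x^2 + 11*x + 2.49*|x|
L = 8, alpha = 0.0628
Iteration 1: beta = 0.0, y = -3.8145 + 0.0*(-3.8145 + 3.8145) = -3.8145
  grad(y) = -19.516, v = y - alpha*grad = -2.5889
  prox(v) = soft_thresh(-2.5889, 0.1564) = -2.4325
Iteration 2: beta = 0.3333, y = -2.4325 + 0.3333*(-2.4325 + 3.8145) = -1.9719
  grad(y) = -4.7749, v = y - alpha*grad = -1.672
  prox(v) = soft_thresh(-1.672, 0.1564) = -1.5156
f(x_2) = 4*(-1.5156)^2 + 11*(-1.5156) + 2.49*|-1.5156| = -3.7095


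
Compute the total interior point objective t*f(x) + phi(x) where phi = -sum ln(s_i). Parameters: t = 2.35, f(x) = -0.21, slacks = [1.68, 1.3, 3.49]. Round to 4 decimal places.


Step 1: Compute log-barrier.
ln values: [0.5188, 0.2624, 1.2499]
phi = -(0.5188 + 0.2624 + 1.2499) = -2.0311
Step 2: Compute augmented objective.
t*f(x) = 2.35*-0.21 = -0.4935
Total = -0.4935 - 2.0311 = -2.5246


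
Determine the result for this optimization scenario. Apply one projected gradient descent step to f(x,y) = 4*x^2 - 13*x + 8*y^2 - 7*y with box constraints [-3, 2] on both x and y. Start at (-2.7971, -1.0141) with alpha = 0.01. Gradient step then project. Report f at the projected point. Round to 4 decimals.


Step 1: Compute gradient at (-2.7971, -1.0141).
grad_x = 2*4*-2.7971 - 13 = -35.3768
grad_y = 2*8*-1.0141 - 7 = -23.2256
Step 2: Gradient step.
x_raw = -2.7971 - 0.01*-35.3768 = -2.4433
y_raw = -1.0141 - 0.01*-23.2256 = -0.7818
Step 3: Project onto [-3, 2].
x_proj = clip(-2.4433) = -2.4433
y_proj = clip(-0.7818) = -0.7818
Step 4: Evaluate f.
f(-2.4433, -0.7818) = 66.0059


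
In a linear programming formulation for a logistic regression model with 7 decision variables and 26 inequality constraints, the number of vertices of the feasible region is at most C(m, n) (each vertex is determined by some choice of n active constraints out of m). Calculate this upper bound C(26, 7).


Each vertex corresponds to some choice of n active constraints out of m, so the number of vertices is at most C(m, n) = m! / (n!(m-n)!).
m = 26, n = 7
Numerator: 26 * 25 * 24 * 23 * 22 * 21 * 20
Denominator: 7! = 5040
C(26, 7) = 657800


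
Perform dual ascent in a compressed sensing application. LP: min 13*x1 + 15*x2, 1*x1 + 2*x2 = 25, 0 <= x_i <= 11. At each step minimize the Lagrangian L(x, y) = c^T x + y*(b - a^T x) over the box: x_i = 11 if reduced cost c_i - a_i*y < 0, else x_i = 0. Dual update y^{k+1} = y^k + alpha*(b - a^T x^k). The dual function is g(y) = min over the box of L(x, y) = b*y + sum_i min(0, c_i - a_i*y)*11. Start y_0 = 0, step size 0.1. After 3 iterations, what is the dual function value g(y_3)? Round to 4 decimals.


Dual ascent for LP: min 13*x1 + 15*x2, 1*x1 + 2*x2 = 25, 0 <= x_i <= 11
Step 1: y^k = 0.0, reduced costs: (13.0, 15.0)
  x^k = (0.0, 0.0), subgradient = b - a^T x = 25.0
  y^{k+1} = 0.0 + 0.1*25.0 = 2.5
Step 2: y^k = 2.5, reduced costs: (10.5, 10.0)
  x^k = (0.0, 0.0), subgradient = b - a^T x = 25.0
  y^{k+1} = 2.5 + 0.1*25.0 = 5.0
Step 3: y^k = 5.0, reduced costs: (8.0, 5.0)
  x^k = (0.0, 0.0), subgradient = b - a^T x = 25.0
  y^{k+1} = 5.0 + 0.1*25.0 = 7.5
Dual objective at y_3 = 7.5: reduced costs (5.5, 0.0), box minimizer x = (0.0, 0.0)
g(y_3) = b*y + (c1 - a1*y)*x1 + (c2 - a2*y)*x2 = 25*7.5 + 5.5*0.0 + 0.0*0.0 = 187.5 + 0.0 + 0.0 = 187.5


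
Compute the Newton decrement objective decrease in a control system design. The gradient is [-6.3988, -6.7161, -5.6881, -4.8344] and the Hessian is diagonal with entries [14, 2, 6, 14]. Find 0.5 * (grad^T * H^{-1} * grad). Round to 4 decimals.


Step 1: H is diagonal, so H^(-1) * g = [-0.4571, -3.3581, -0.948, -0.3453].
Step 2: g^T H^(-1) g = sum_i g_i^2 / H_ii
  = (-6.3988)^2/14 + (-6.7161)^2/2 + (-5.6881)^2/6 + (-4.8344)^2/14
  = 2.9246 + 22.553 + 5.3924 + 1.6694 = 32.5394
Step 3: Objective decrease = 0.5 * g^T H^(-1) g = 16.2697


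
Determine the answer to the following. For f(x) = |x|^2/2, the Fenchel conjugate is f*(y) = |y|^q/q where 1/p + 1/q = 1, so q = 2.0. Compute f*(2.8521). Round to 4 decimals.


The conjugate exponent q satisfies 1/p + 1/q = 1.
p = 2, so q = 2/(2 - 1) = 2.0
|y|^q = 2.8521^2.0 = 8.1345
f*(2.8521) = 8.1345 / 2.0 = 4.0672


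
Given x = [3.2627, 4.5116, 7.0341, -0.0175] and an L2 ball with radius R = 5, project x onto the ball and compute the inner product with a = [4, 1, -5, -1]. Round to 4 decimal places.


Step 1: Compute ||x|| (intermediates to 6 decimals).
||x|| = sqrt(3.2627^2 + 4.5116^2 + 7.0341^2 + (-0.0175)^2) = 8.970987
Step 2: Project.
Since ||x|| > R, scale = R/||x|| = 5/8.970987 = 0.557352, proj(x) = scale * x
proj(x) = [1.818472, 2.514549, 3.92047, -0.009754]
Step 3: Dot product.
a^T * proj(x) = 4*1.818472 + 1*2.514549 - 5*3.92047 - 1*(-0.009754) = -9.8042


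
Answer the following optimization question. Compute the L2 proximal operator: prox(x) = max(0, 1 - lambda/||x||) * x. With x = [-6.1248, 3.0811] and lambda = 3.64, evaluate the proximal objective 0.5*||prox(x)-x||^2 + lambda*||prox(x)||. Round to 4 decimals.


Step 1: Compute ||x||.
||x|| = 6.8561
Step 2: Compute scaling factor.
scale = max(0, 1 - 3.64/6.8561) = 0.4691
Step 3: prox(x) = [-2.8731, 1.4453]
||prox(x)|| = 3.2161
Step 4: Proximal objective.
0.5*||prox-x||^2 = 6.6248
lambda*||prox|| = 11.7066
Total = 18.3315


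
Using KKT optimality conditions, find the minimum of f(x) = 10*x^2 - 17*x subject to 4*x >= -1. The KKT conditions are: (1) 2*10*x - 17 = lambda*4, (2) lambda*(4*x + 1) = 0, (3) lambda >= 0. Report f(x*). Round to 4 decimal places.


Step 1: Try lambda = 0 (constraint inactive).
Stationarity: 2*10*x - 17 = 0
x* = 17/(2*10) = 0.85
Check constraint: 4*0.85 = 3.4 >= -1 -- satisfied.
Step 2: Compute optimal value.
f(x*) = 10*0.85^2 - 17*0.85 = -7.225


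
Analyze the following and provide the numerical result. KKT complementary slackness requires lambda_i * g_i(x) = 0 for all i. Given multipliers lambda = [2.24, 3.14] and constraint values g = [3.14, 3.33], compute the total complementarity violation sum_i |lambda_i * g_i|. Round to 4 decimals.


KKT complementary slackness check:
lambda_1 * g_1 = 2.24 * 3.14 = 7.0336
lambda_2 * g_2 = 3.14 * 3.33 = 10.4562
Total violation = 7.0336 + 10.4562 = 17.4898


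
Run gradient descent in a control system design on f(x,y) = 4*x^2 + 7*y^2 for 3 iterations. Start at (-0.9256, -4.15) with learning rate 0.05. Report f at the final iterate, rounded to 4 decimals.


Gradient descent on f(x,y) = 4*x^2 + 7*y^2.
Starting point: (-0.9256, -4.15), alpha = 0.05
Step 1: grad_x = 2*4*-0.9256 = -7.4048, grad_y = 2*7*-4.15 = -58.1
  x_1 = -0.9256 - 0.05*-7.4048 = -0.5554
  y_1 = -4.15 - 0.05*-58.1 = -1.245
Step 2: grad_x = 2*4*-0.5554 = -4.4429, grad_y = 2*7*-1.245 = -17.43
  x_2 = -0.5554 - 0.05*-4.4429 = -0.3332
  y_2 = -1.245 - 0.05*-17.43 = -0.3735
Step 3: grad_x = 2*4*-0.3332 = -2.6657, grad_y = 2*7*-0.3735 = -5.229
  x_3 = -0.3332 - 0.05*-2.6657 = -0.1999
  y_3 = -0.3735 - 0.05*-5.229 = -0.1121
f(-0.1999, -0.1121) = 4*(-0.1999)^2 + 7*(-0.1121)^2 = 0.2478


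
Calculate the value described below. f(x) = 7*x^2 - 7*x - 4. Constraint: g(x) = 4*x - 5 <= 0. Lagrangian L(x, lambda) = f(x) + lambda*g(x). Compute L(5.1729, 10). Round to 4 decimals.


Step 1: Evaluate f(x).
f(5.1729) = 7*5.1729^2 - 7*5.1729 - 4 = 147.102
Step 2: Evaluate g(x).
g(5.1729) = 4*5.1729 - 5 = 15.6916
Step 3: Compute Lagrangian.
L = 147.102 + 10*15.6916 = 304.018


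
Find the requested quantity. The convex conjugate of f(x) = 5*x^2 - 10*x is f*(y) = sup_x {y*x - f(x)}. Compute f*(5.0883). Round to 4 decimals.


f*(y) = sup_x {y*x - a*x^2 - b*x} = sup_x {(y-b)*x - a*x^2}
FOC: (y - b) - 2a*x = 0 => x* = (y - b)/(2a)
x* = (5.0883 + 10)/(2*5) = 1.5088
f*(5.0883) = (y-b)^2/(4a) = (5.0883 + 10)^2/(4*5)
= 227.6568/20 = 11.3828


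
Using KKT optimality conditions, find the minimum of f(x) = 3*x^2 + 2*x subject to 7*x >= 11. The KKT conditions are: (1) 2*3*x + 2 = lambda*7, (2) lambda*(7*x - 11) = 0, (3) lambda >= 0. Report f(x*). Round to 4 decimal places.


Step 1: Try lambda = 0 (constraint inactive).
x_unc = -2/(2*3) = -0.3333
Check: 7*-0.3333 = -2.3331 < 11 -- violated!
Step 2: Constraint must be active: 7*x = 11
x* = 11/7 = 1.5714 (rounded; the exact value 11/7 is used below)
lambda = (2*3*(11/7) + 2)/7 = 1.6327
Step 3: Compute optimal value.
f(x*) = 3*(11/7)^2 + 2*(11/7) = 10.551


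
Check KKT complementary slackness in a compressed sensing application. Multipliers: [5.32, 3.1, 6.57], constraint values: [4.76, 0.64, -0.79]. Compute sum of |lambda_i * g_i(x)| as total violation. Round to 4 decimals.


KKT complementary slackness check:
lambda_1 * g_1 = 5.32 * 4.76 = 25.3232
lambda_2 * g_2 = 3.1 * 0.64 = 1.984
lambda_3 * g_3 = 6.57 * -0.79 = -5.1903
Total violation = 25.3232 + 1.984 + 5.1903 = 32.4975


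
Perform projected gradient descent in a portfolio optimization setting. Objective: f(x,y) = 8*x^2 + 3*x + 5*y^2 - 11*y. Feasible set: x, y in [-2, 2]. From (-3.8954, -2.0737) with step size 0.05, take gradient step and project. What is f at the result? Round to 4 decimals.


Step 1: Compute gradient at (-3.8954, -2.0737).
grad_x = 2*8*-3.8954 + 3 = -59.3264
grad_y = 2*5*-2.0737 - 11 = -31.737
Step 2: Gradient step.
x_raw = -3.8954 - 0.05*-59.3264 = -0.9291
y_raw = -2.0737 - 0.05*-31.737 = -0.4869
Step 3: Project onto [-2, 2].
x_proj = clip(-0.9291) = -0.9291
y_proj = clip(-0.4869) = -0.4869
Step 4: Evaluate f.
f(-0.9291, -0.4869) = 10.6587


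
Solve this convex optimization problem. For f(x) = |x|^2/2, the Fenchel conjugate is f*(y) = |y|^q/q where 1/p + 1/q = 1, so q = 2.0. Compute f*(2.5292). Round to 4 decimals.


The conjugate exponent q satisfies 1/p + 1/q = 1.
p = 2, so q = 2/(2 - 1) = 2.0
|y|^q = 2.5292^2.0 = 6.3969
f*(2.5292) = 6.3969 / 2.0 = 3.1984


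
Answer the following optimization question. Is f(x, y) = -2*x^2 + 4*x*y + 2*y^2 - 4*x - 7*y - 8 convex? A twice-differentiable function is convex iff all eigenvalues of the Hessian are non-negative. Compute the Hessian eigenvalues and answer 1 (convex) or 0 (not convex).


The Hessian of f(x,y) = -2*x^2 + 4*x*y + 2*y^2 - 4*x - 7*y - 8 is:
H = [[-4, 4], [4, 4]]
Trace = -4 + 4 = 0
Determinant = -4*4 - (4)^2 = -32
Discriminant = (0)^2 - 4*-32 = 128.0
Eigenvalues: lambda_1 = -5.6569, lambda_2 = 5.6569
The function is not convex.

0


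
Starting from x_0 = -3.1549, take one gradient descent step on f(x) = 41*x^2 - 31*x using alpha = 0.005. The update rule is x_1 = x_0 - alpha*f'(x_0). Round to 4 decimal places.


We compute the gradient at x_0 and apply the update.
f'(x) = 82*x - 31
f'(-3.1549) = 82*-3.1549 - 31 = -289.7018
x_1 = -3.1549 - 0.005*-289.7018 = -1.7064


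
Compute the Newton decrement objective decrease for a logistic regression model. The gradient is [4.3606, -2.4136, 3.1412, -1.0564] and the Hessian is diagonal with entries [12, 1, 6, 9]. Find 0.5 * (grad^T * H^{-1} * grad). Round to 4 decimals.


Step 1: H is diagonal, so H^(-1) * g = [0.3634, -2.4136, 0.5235, -0.1174].
Step 2: g^T H^(-1) g = sum_i g_i^2 / H_ii
  = (4.3606)^2/12 + (-2.4136)^2/1 + (3.1412)^2/6 + (-1.0564)^2/9
  = 1.5846 + 5.8255 + 1.6445 + 0.124 = 9.1786
Step 3: Objective decrease = 0.5 * g^T H^(-1) g = 4.5893


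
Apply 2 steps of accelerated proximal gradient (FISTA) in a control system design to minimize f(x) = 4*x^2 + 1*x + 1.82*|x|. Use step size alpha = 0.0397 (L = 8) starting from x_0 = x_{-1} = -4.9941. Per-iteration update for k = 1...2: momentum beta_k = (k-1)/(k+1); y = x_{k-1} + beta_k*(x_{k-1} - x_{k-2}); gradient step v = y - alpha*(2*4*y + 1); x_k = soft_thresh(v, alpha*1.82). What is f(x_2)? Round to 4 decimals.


FISTA on f(x) = 4*x^2 + 1*x + 1.82*|x|
L = 8, alpha = 0.0397
Iteration 1: beta = 0.0, y = -4.9941 + 0.0*(-4.9941 + 4.9941) = -4.9941
  grad(y) = -38.9528, v = y - alpha*grad = -3.4477
  prox(v) = soft_thresh(-3.4477, 0.0723) = -3.3754
Iteration 2: beta = 0.3333, y = -3.3754 + 0.3333*(-3.3754 + 4.9941) = -2.8359
  grad(y) = -21.6869, v = y - alpha*grad = -1.9749
  prox(v) = soft_thresh(-1.9749, 0.0723) = -1.9026
f(x_2) = 4*(-1.9026)^2 + 1*(-1.9026) + 1.82*|-1.9026| = 16.0403


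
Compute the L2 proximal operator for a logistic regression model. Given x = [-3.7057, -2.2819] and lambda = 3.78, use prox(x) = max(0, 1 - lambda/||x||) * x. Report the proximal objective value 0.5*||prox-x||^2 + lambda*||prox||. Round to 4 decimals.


Step 1: Compute ||x||.
||x|| = 4.3519
Step 2: Compute scaling factor.
scale = max(0, 1 - 3.78/4.3519) = 0.1314
Step 3: prox(x) = [-0.487, -0.2999]
||prox(x)|| = 0.5719
Step 4: Proximal objective.
0.5*||prox-x||^2 = 7.1442
lambda*||prox|| = 2.1618
Total = 9.3061


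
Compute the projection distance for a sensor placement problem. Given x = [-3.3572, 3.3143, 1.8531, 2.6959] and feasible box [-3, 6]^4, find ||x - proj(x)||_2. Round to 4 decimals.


Project each component onto [-3, 6].
clip(-3.3572) = -3.0, clip(3.3143) = 3.3143, clip(1.8531) = 1.8531, clip(2.6959) = 2.6959
Projection = [-3.0, 3.3143, 1.8531, 2.6959]
Squared diffs: [0.1276, 0.0, 0.0, 0.0]
Distance = sqrt(0.1276) = 0.3572


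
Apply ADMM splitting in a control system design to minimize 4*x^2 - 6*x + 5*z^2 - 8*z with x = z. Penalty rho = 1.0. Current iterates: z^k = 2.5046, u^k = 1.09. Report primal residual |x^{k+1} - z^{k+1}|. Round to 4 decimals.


ADMM iteration with rho = 1.0, z^k = 2.5046, u^k = 1.09
Step 1: x-update.
Minimize 4*x^2 - 6*x + (1.0/2)*(x - 2.5046 + 1.09)^2
FOC: (2*4 + 1.0)*x = 6 + 1.0*(2.5046 - 1.09)
x^{k+1} = 0.8238
Step 2: z-update.
Minimize 5*z^2 - 8*z + (1.0/2)*(0.8238 - z + 1.09)^2
FOC: (2*5 + 1.0)*z = 8 + 1.0*(0.8238 + 1.09)
z^{k+1} = 0.9013
Step 3: u-update.
u^{k+1} = 1.09 + 0.8238 - 0.9013 = 1.0126
Step 4: Primal residual = |0.8238 - 0.9013| = 0.0774


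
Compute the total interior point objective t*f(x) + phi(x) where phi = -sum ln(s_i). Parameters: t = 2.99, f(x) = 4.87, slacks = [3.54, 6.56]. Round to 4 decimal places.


Step 1: Compute log-barrier.
ln values: [1.2641, 1.881]
phi = -(1.2641 + 1.881) = -3.1451
Step 2: Compute augmented objective.
t*f(x) = 2.99*4.87 = 14.5613
Total = 14.5613 - 3.1451 = 11.4162


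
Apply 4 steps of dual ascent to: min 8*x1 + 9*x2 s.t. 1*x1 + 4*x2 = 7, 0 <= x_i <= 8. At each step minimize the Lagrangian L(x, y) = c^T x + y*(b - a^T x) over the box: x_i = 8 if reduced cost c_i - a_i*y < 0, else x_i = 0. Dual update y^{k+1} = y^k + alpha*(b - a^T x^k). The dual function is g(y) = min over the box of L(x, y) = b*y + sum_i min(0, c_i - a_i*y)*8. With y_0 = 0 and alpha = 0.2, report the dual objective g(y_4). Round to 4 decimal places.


Dual ascent for LP: min 8*x1 + 9*x2, 1*x1 + 4*x2 = 7, 0 <= x_i <= 8
Step 1: y^k = 0.0, reduced costs: (8.0, 9.0)
  x^k = (0.0, 0.0), subgradient = b - a^T x = 7.0
  y^{k+1} = 0.0 + 0.2*7.0 = 1.4
Step 2: y^k = 1.4, reduced costs: (6.6, 3.4)
  x^k = (0.0, 0.0), subgradient = b - a^T x = 7.0
  y^{k+1} = 1.4 + 0.2*7.0 = 2.8
Step 3: y^k = 2.8, reduced costs: (5.2, -2.2)
  x^k = (0.0, 8.0), subgradient = b - a^T x = -25.0
  y^{k+1} = 2.8 + 0.2*-25.0 = -2.2
Step 4: y^k = -2.2, reduced costs: (10.2, 17.8)
  x^k = (0.0, 0.0), subgradient = b - a^T x = 7.0
  y^{k+1} = -2.2 + 0.2*7.0 = -0.8
Dual objective at y_4 = -0.8: reduced costs (8.8, 12.2), box minimizer x = (0.0, 0.0)
g(y_4) = b*y + (c1 - a1*y)*x1 + (c2 - a2*y)*x2 = 7*(-0.8) + 8.8*0.0 + 12.2*0.0 = -5.6 + 0.0 + 0.0 = -5.6


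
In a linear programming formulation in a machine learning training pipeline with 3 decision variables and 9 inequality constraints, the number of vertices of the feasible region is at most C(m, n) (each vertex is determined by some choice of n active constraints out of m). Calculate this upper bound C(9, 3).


Each vertex corresponds to some choice of n active constraints out of m, so the number of vertices is at most C(m, n) = m! / (n!(m-n)!).
m = 9, n = 3
Numerator: 9 * 8 * 7
Denominator: 3! = 6
C(9, 3) = 84


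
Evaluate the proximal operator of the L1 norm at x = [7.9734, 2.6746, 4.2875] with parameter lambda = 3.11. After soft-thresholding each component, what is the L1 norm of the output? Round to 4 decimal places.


Soft-thresholding with lambda = 3.11:
prox(7.9734) = sign(7.9734)*max(|7.9734| - 3.11, 0) = 4.8634
prox(2.6746) = sign(2.6746)*max(|2.6746| - 3.11, 0) = 0.0
prox(4.2875) = sign(4.2875)*max(|4.2875| - 3.11, 0) = 1.1775
prox(x) = [4.8634, 0.0, 1.1775]
||prox(x)||_1 = 4.8634 + 0.0 + 1.1775 = 6.0409


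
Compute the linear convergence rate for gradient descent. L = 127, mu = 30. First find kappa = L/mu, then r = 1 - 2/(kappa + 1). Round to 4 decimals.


Step 1: Compute the condition number.
kappa = L/mu = 127/30 = 4.2333
Step 2: Compute the convergence rate.
r = 1 - 2/(kappa + 1) = 1 - 2*mu/(L + mu) = (L - mu)/(L + mu) = 97/157 = 0.6178


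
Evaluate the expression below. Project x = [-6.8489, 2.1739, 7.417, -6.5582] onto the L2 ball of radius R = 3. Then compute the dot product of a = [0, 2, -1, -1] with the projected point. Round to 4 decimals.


Step 1: Compute ||x|| (intermediates to 6 decimals).
||x|| = sqrt((-6.8489)^2 + 2.1739^2 + 7.417^2 + (-6.5582)^2) = 12.233362
Step 2: Project.
Since ||x|| > R, scale = R/||x|| = 3/12.233362 = 0.245231, proj(x) = scale * x
proj(x) = [-1.679563, 0.533108, 1.818878, -1.608274]
Step 3: Dot product.
a^T * proj(x) = 0*(-1.679563) + 2*0.533108 - 1*1.818878 - 1*(-1.608274) = 0.8556


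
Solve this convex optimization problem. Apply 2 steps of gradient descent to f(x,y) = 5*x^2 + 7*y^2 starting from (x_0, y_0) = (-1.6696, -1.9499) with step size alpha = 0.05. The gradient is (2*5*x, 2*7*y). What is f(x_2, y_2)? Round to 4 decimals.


Gradient descent on f(x,y) = 5*x^2 + 7*y^2.
Starting point: (-1.6696, -1.9499), alpha = 0.05
Step 1: grad_x = 2*5*-1.6696 = -16.696, grad_y = 2*7*-1.9499 = -27.2986
  x_1 = -1.6696 - 0.05*-16.696 = -0.8348
  y_1 = -1.9499 - 0.05*-27.2986 = -0.585
Step 2: grad_x = 2*5*-0.8348 = -8.348, grad_y = 2*7*-0.585 = -8.1896
  x_2 = -0.8348 - 0.05*-8.348 = -0.4174
  y_2 = -0.585 - 0.05*-8.1896 = -0.1755
f(-0.4174, -0.1755) = 5*(-0.4174)^2 + 7*(-0.1755)^2 = 1.0867


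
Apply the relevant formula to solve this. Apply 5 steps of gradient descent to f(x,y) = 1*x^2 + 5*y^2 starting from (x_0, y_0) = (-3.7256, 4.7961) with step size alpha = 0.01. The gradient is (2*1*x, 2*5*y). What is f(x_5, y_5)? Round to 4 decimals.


Gradient descent on f(x,y) = 1*x^2 + 5*y^2.
Starting point: (-3.7256, 4.7961), alpha = 0.01
Step 1: grad_x = 2*1*-3.7256 = -7.4512, grad_y = 2*5*4.7961 = 47.961
  x_1 = -3.7256 - 0.01*-7.4512 = -3.6511
  y_1 = 4.7961 - 0.01*47.961 = 4.3165
Step 2: grad_x = 2*1*-3.6511 = -7.3022, grad_y = 2*5*4.3165 = 43.1649
  x_2 = -3.6511 - 0.01*-7.3022 = -3.5781
  y_2 = 4.3165 - 0.01*43.1649 = 3.8848
Step 3: grad_x = 2*1*-3.5781 = -7.1561, grad_y = 2*5*3.8848 = 38.8484
  x_3 = -3.5781 - 0.01*-7.1561 = -3.5065
  y_3 = 3.8848 - 0.01*38.8484 = 3.4964
Step 4: grad_x = 2*1*-3.5065 = -7.013, grad_y = 2*5*3.4964 = 34.9636
  x_4 = -3.5065 - 0.01*-7.013 = -3.4364
  y_4 = 3.4964 - 0.01*34.9636 = 3.1467
Step 5: grad_x = 2*1*-3.4364 = -6.8727, grad_y = 2*5*3.1467 = 31.4672
  x_5 = -3.4364 - 0.01*-6.8727 = -3.3676
  y_5 = 3.1467 - 0.01*31.4672 = 2.832
f(-3.3676, 2.832) = 1*(-3.3676)^2 + 5*2.832^2 = 51.4436


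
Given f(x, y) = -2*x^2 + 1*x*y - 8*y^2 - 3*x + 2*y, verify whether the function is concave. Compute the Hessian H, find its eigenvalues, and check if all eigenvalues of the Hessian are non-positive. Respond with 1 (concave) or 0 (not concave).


The Hessian of f(x,y) = -2*x^2 + 1*x*y - 8*y^2 - 3*x + 2*y is:
H = [[-4, 1], [1, -16]]
Trace = -4 - 16 = -20
Determinant = -4*-16 - (1)^2 = 63
Discriminant = (-20)^2 - 4*63 = 148.0
Eigenvalues: lambda_1 = -16.0828, lambda_2 = -3.9172
The function is concave.

1


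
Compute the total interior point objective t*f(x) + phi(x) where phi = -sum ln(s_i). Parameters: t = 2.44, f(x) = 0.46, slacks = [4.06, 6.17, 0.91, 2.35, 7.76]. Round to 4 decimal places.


Step 1: Compute log-barrier.
ln values: [1.4012, 1.8197, -0.0943, 0.8544, 2.049]
phi = -(1.4012 + 1.8197 - 0.0943 + 0.8544 + 2.049) = -6.03
Step 2: Compute augmented objective.
t*f(x) = 2.44*0.46 = 1.1224
Total = 1.1224 - 6.03 = -4.9076


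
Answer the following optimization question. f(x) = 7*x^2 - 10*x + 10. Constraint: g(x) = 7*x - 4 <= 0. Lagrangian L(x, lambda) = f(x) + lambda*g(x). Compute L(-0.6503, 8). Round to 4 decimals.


Step 1: Evaluate f(x).
f(-0.6503) = 7*(-0.6503)^2 - 10*(-0.6503) + 10 = 19.4632
Step 2: Evaluate g(x).
g(-0.6503) = 7*-0.6503 - 4 = -8.5521
Step 3: Compute Lagrangian.
L = 19.4632 + 8*-8.5521 = -48.9536


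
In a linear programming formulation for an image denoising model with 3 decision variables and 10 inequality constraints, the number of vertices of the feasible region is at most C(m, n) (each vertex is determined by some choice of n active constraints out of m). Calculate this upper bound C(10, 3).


Each vertex corresponds to some choice of n active constraints out of m, so the number of vertices is at most C(m, n) = m! / (n!(m-n)!).
m = 10, n = 3
Numerator: 10 * 9 * 8
Denominator: 3! = 6
C(10, 3) = 120


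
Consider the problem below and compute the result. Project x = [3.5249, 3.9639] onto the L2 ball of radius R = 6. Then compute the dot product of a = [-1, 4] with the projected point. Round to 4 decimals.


Step 1: Compute ||x|| (intermediates to 6 decimals).
||x|| = sqrt(3.5249^2 + 3.9639^2) = 5.304472
Step 2: Project.
Since ||x|| <= R, proj = x (no scaling needed).
proj(x) = [3.5249, 3.9639]
Step 3: Dot product.
a^T * proj(x) = -1*3.5249 + 4*3.9639 = 12.3307


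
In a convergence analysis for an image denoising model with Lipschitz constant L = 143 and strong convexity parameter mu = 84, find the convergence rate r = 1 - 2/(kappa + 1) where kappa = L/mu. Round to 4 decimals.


Step 1: Compute the condition number.
kappa = L/mu = 143/84 = 1.7024
Step 2: Compute the convergence rate.
r = 1 - 2/(kappa + 1) = 1 - 2*mu/(L + mu) = (L - mu)/(L + mu) = 59/227 = 0.2599


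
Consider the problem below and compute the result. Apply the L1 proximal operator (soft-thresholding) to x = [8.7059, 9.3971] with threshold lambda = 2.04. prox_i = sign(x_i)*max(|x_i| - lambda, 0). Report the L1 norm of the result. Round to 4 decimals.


Soft-thresholding with lambda = 2.04:
prox(8.7059) = sign(8.7059)*max(|8.7059| - 2.04, 0) = 6.6659
prox(9.3971) = sign(9.3971)*max(|9.3971| - 2.04, 0) = 7.3571
prox(x) = [6.6659, 7.3571]
||prox(x)||_1 = 6.6659 + 7.3571 = 14.023


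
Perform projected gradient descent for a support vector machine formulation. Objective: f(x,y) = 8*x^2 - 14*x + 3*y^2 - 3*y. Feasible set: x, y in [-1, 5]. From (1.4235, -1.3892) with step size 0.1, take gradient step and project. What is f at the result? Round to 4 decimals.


Step 1: Compute gradient at (1.4235, -1.3892).
grad_x = 2*8*1.4235 - 14 = 8.776
grad_y = 2*3*-1.3892 - 3 = -11.3352
Step 2: Gradient step.
x_raw = 1.4235 - 0.1*8.776 = 0.5459
y_raw = -1.3892 - 0.1*-11.3352 = -0.2557
Step 3: Project onto [-1, 5].
x_proj = clip(0.5459) = 0.5459
y_proj = clip(-0.2557) = -0.2557
Step 4: Evaluate f.
f(0.5459, -0.2557) = -4.2954


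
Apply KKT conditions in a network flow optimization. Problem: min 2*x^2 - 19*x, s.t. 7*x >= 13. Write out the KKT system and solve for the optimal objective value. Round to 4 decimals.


Step 1: Try lambda = 0 (constraint inactive).
Stationarity: 2*2*x - 19 = 0
x* = 19/(2*2) = 4.75
Check constraint: 7*4.75 = 33.25 >= 13 -- satisfied.
Step 2: Compute optimal value.
f(x*) = 2*4.75^2 - 19*4.75 = -45.125
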